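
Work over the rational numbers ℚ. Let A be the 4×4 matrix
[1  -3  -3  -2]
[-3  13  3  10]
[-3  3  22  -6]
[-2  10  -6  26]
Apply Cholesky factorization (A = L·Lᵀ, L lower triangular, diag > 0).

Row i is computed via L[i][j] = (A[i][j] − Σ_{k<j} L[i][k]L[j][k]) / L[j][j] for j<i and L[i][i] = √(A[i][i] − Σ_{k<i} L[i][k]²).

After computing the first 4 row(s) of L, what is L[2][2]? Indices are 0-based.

L[2][2] = 2

Step 1: L[0][0] = √(1) = 1.
  L[1][0] = (-3) / L[0][0] = -3.
Step 2: L[1][1] = √(4) = 2.
  L[2][0] = (-3) / L[0][0] = -3.
  L[2][1] = (-6) / L[1][1] = -3.
Step 3: L[2][2] = √(4) = 2.
  L[3][0] = (-2) / L[0][0] = -2.
  L[3][1] = (4) / L[1][1] = 2.
  L[3][2] = (-6) / L[2][2] = -3.
Step 4: L[3][3] = √(9) = 3.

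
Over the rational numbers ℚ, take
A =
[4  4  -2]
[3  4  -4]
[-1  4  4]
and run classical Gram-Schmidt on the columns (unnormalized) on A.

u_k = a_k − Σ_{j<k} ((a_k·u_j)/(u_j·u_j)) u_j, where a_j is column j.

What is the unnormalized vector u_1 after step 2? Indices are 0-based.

Step 1: u_0 = a_0 = (4, 3, -1).
Step 2: u_1 = a_1 − (12/13)·u_0 = (4/13, 16/13, 64/13).

u_1 = (4/13, 16/13, 64/13)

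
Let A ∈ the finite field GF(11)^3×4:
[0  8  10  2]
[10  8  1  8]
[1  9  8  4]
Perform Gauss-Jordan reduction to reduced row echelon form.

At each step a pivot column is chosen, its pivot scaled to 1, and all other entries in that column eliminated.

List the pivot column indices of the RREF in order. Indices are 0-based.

[1] R0 <-> R1
[1] R0 /= 10  ⇒  (1, 3, 10, 3)
     R2 -= 1·R0  ⇒  (0, 6, 9, 1)
[2] R1 /= 8  ⇒  (0, 1, 4, 3)
     R0 -= 3·R1  ⇒  (1, 0, 9, 5)
     R2 -= 6·R1  ⇒  (0, 0, 7, 5)
[3] R2 /= 7  ⇒  (0, 0, 1, 7)
     R0 -= 9·R2  ⇒  (1, 0, 0, 8)
     R1 -= 4·R2  ⇒  (0, 1, 0, 8)

pivot columns: 0, 1, 2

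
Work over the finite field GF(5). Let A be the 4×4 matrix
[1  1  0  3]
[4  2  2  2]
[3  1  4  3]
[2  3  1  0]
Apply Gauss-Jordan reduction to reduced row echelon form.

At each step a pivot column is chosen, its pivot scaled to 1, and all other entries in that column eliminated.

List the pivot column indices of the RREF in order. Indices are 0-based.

pivot columns: 0, 1, 2

step 1: normalize row 0 (÷1) = (1, 1, 0, 3)
  row 1: subtract 4×row0 = (0, 3, 2, 0)
  row 2: subtract 3×row0 = (0, 3, 4, 4)
  row 3: subtract 2×row0 = (0, 1, 1, 4)
step 2: normalize row 1 (÷3) = (0, 1, 4, 0)
  row 0: subtract 1×row1 = (1, 0, 1, 3)
  row 2: subtract 3×row1 = (0, 0, 2, 4)
  row 3: subtract 1×row1 = (0, 0, 2, 4)
step 3: normalize row 2 (÷2) = (0, 0, 1, 2)
  row 0: subtract 1×row2 = (1, 0, 0, 1)
  row 1: subtract 4×row2 = (0, 1, 0, 2)
  row 3: subtract 2×row2 = (0, 0, 0, 0)
skip col 3 (zero from row 3)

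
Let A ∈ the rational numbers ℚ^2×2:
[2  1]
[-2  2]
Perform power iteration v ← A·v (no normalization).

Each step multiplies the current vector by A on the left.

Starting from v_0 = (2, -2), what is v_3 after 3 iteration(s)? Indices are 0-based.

v_3 = (-28, -32)

v_0 = (2, -2).
v_1 = A·v_0 = (2, -8).
v_2 = A·v_1 = (-4, -20).
v_3 = A·v_2 = (-28, -32).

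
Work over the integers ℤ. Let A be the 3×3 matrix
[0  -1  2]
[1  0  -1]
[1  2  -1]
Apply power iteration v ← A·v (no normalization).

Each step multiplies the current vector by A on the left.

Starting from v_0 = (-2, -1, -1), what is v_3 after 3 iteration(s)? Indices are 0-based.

v_3 = (-2, -5, -1)

v_0 = (-2, -1, -1).
v_1 = A·v_0 = (-1, -1, -3).
v_2 = A·v_1 = (-5, 2, 0).
v_3 = A·v_2 = (-2, -5, -1).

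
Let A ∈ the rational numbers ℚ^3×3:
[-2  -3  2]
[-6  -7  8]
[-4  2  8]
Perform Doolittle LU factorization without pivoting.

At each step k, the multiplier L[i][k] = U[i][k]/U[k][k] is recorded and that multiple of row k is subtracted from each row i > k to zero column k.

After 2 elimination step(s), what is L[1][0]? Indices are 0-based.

L[1][0] = 3

k=0: U[0][0]=-2
  eliminate (1,0): mult=3, new row 1: (0, 2, 2); set L[1][0]=3
  eliminate (2,0): mult=2, new row 2: (0, 8, 4); set L[2][0]=2
k=1: U[1][1]=2
  eliminate (2,1): mult=4, new row 2: (0, 0, -4); set L[2][1]=4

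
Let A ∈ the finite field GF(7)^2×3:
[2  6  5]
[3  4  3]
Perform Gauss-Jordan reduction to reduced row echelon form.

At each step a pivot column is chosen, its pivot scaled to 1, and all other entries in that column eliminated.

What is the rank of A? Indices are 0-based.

step 1: normalize row 0 (÷2) = (1, 3, 6)
  row 1: subtract 3×row0 = (0, 2, 6)
step 2: normalize row 1 (÷2) = (0, 1, 3)
  row 0: subtract 3×row1 = (1, 0, 4)

rank = 2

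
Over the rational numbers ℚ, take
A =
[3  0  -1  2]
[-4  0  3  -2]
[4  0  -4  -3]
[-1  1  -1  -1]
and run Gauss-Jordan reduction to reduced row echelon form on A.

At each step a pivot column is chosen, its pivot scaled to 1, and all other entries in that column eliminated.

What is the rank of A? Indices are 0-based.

step 1: normalize row 0 (÷3) = (1, 0, -1/3, 2/3)
  row 1: subtract -4×row0 = (0, 0, 5/3, 2/3)
  row 2: subtract 4×row0 = (0, 0, -8/3, -17/3)
  row 3: subtract -1×row0 = (0, 1, -4/3, -1/3)
step 2: exchange rows 1,3
step 2: normalize row 1 (÷1) = (0, 1, -4/3, -1/3)
step 3: normalize row 2 (÷-8/3) = (0, 0, 1, 17/8)
  row 0: subtract -1/3×row2 = (1, 0, 0, 11/8)
  row 1: subtract -4/3×row2 = (0, 1, 0, 5/2)
  row 3: subtract 5/3×row2 = (0, 0, 0, -23/8)
step 4: normalize row 3 (÷-23/8) = (0, 0, 0, 1)
  row 0: subtract 11/8×row3 = (1, 0, 0, 0)
  row 1: subtract 5/2×row3 = (0, 1, 0, 0)
  row 2: subtract 17/8×row3 = (0, 0, 1, 0)

rank = 4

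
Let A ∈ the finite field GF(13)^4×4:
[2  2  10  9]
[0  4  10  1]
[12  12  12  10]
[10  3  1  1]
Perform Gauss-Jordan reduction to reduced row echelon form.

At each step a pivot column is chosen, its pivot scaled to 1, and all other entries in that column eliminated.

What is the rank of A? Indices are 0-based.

rank = 4

step 1: normalize row 0 (÷2) = (1, 1, 5, 11)
  row 2: subtract 12×row0 = (0, 0, 4, 8)
  row 3: subtract 10×row0 = (0, 6, 3, 8)
step 2: normalize row 1 (÷4) = (0, 1, 9, 10)
  row 0: subtract 1×row1 = (1, 0, 9, 1)
  row 3: subtract 6×row1 = (0, 0, 1, 0)
step 3: normalize row 2 (÷4) = (0, 0, 1, 2)
  row 0: subtract 9×row2 = (1, 0, 0, 9)
  row 1: subtract 9×row2 = (0, 1, 0, 5)
  row 3: subtract 1×row2 = (0, 0, 0, 11)
step 4: normalize row 3 (÷11) = (0, 0, 0, 1)
  row 0: subtract 9×row3 = (1, 0, 0, 0)
  row 1: subtract 5×row3 = (0, 1, 0, 0)
  row 2: subtract 2×row3 = (0, 0, 1, 0)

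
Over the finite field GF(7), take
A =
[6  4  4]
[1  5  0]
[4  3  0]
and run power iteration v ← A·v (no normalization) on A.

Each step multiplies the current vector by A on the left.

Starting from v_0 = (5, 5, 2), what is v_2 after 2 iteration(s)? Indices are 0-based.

v_0 = (5, 5, 2).
v_1 = A·v_0 = (2, 2, 0).
v_2 = A·v_1 = (6, 5, 0).

v_2 = (6, 5, 0)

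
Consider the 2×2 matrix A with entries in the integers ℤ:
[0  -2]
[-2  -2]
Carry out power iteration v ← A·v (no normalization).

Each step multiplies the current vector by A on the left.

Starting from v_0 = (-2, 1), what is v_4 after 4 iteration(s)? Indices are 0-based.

v_0 = (-2, 1).
v_1 = A·v_0 = (-2, 2).
v_2 = A·v_1 = (-4, 0).
v_3 = A·v_2 = (0, 8).
v_4 = A·v_3 = (-16, -16).

v_4 = (-16, -16)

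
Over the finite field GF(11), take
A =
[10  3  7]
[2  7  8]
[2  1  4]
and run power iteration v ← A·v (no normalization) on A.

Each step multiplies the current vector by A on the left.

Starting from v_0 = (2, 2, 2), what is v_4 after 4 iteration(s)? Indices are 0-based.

v_4 = (2, 4, 2)

v_0 = (2, 2, 2).
v_1 = A·v_0 = (7, 1, 3).
v_2 = A·v_1 = (6, 1, 5).
v_3 = A·v_2 = (10, 4, 0).
v_4 = A·v_3 = (2, 4, 2).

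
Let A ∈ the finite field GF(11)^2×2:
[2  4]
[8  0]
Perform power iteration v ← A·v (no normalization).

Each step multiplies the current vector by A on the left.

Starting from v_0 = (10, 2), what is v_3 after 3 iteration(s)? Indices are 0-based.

v_0 = (10, 2).
v_1 = A·v_0 = (6, 3).
v_2 = A·v_1 = (2, 4).
v_3 = A·v_2 = (9, 5).

v_3 = (9, 5)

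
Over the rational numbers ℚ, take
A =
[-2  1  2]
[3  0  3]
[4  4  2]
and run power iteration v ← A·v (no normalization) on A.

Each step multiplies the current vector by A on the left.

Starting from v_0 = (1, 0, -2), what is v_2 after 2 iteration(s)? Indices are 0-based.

v_2 = (9, -18, -36)

v_0 = (1, 0, -2).
v_1 = A·v_0 = (-6, -3, 0).
v_2 = A·v_1 = (9, -18, -36).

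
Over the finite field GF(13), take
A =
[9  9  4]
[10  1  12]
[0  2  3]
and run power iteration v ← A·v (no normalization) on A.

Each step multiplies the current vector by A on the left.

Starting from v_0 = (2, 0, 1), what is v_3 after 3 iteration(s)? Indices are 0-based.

v_3 = (8, 8, 2)

v_0 = (2, 0, 1).
v_1 = A·v_0 = (9, 6, 3).
v_2 = A·v_1 = (4, 2, 8).
v_3 = A·v_2 = (8, 8, 2).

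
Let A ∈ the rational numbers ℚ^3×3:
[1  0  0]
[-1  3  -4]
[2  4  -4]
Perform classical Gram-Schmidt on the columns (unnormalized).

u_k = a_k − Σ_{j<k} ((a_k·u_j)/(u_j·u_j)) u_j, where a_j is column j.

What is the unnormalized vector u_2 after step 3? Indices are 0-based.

Step 1: u_0 = a_0 = (1, -1, 2).
Step 2: u_1 = a_1 − (5/6)·u_0 = (-5/6, 23/6, 7/3).
Step 3: u_2 = a_2 − (-2/3)·u_0 − (-148/125)·u_1 = (-8/25, -16/125, 12/125).

u_2 = (-8/25, -16/125, 12/125)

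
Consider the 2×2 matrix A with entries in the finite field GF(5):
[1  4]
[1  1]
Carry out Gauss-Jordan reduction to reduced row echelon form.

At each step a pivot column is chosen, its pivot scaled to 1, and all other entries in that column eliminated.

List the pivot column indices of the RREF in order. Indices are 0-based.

step 1: normalize row 0 (÷1) = (1, 4)
  row 1: subtract 1×row0 = (0, 2)
step 2: normalize row 1 (÷2) = (0, 1)
  row 0: subtract 4×row1 = (1, 0)

pivot columns: 0, 1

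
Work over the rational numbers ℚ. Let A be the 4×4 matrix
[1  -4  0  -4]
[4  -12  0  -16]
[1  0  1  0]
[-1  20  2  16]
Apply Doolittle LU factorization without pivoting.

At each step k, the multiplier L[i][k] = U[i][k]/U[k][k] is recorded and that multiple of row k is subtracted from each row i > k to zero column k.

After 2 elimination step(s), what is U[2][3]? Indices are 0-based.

[col 0] pivot 1
  R1 -= 4*R0 → (0, 4, 0, 0)  (L[1][0] := 4)
  R2 -= 1*R0 → (0, 4, 1, 4)  (L[2][0] := 1)
  R3 -= -1*R0 → (0, 16, 2, 12)  (L[3][0] := -1)
[col 1] pivot 4
  R2 -= 1*R1 → (0, 0, 1, 4)  (L[2][1] := 1)
  R3 -= 4*R1 → (0, 0, 2, 12)  (L[3][1] := 4)

U[2][3] = 4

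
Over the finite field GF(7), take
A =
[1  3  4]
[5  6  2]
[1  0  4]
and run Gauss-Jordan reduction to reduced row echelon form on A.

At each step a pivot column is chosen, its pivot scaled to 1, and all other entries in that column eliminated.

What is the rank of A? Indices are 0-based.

rank = 3

[1] R0 /= 1  ⇒  (1, 3, 4)
     R1 -= 5·R0  ⇒  (0, 5, 3)
     R2 -= 1·R0  ⇒  (0, 4, 0)
[2] R1 /= 5  ⇒  (0, 1, 2)
     R0 -= 3·R1  ⇒  (1, 0, 5)
     R2 -= 4·R1  ⇒  (0, 0, 6)
[3] R2 /= 6  ⇒  (0, 0, 1)
     R0 -= 5·R2  ⇒  (1, 0, 0)
     R1 -= 2·R2  ⇒  (0, 1, 0)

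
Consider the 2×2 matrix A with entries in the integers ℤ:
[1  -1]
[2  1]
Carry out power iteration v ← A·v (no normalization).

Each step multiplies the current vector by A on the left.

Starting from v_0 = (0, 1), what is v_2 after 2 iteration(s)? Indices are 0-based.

v_0 = (0, 1).
v_1 = A·v_0 = (-1, 1).
v_2 = A·v_1 = (-2, -1).

v_2 = (-2, -1)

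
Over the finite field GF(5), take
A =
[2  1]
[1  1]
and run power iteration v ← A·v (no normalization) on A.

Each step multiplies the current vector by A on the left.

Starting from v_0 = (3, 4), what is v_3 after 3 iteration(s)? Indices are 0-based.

v_0 = (3, 4).
v_1 = A·v_0 = (0, 2).
v_2 = A·v_1 = (2, 2).
v_3 = A·v_2 = (1, 4).

v_3 = (1, 4)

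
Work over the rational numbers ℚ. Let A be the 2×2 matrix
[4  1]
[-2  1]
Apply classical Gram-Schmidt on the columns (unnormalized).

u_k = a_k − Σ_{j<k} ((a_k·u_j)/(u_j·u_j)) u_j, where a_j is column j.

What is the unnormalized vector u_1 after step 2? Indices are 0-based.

Step 1: u_0 = a_0 = (4, -2).
Step 2: u_1 = a_1 − (1/10)·u_0 = (3/5, 6/5).

u_1 = (3/5, 6/5)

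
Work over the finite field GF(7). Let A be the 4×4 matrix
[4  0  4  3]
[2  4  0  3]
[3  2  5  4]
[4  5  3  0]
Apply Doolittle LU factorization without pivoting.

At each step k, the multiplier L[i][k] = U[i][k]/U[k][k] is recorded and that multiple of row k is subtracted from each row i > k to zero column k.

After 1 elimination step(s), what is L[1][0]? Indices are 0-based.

k=0: U[0][0]=4
  eliminate (1,0): mult=4, new row 1: (0, 4, 5, 5); set L[1][0]=4
  eliminate (2,0): mult=6, new row 2: (0, 2, 2, 0); set L[2][0]=6
  eliminate (3,0): mult=1, new row 3: (0, 5, 6, 4); set L[3][0]=1

L[1][0] = 4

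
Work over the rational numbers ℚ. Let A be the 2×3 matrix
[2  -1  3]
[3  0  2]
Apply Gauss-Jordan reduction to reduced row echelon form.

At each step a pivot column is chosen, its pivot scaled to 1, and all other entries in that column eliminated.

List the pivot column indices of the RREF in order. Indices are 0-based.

pivot columns: 0, 1

[1] R0 /= 2  ⇒  (1, -1/2, 3/2)
     R1 -= 3·R0  ⇒  (0, 3/2, -5/2)
[2] R1 /= 3/2  ⇒  (0, 1, -5/3)
     R0 -= -1/2·R1  ⇒  (1, 0, 2/3)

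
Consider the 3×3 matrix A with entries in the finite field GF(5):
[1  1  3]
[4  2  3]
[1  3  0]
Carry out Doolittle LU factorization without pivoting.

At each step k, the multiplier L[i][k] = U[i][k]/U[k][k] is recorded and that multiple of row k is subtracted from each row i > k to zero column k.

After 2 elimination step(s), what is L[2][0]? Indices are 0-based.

Step 1: pivot at (0,0) is 1.
  row1 ← row1 − (4)·row0  ⇒  L[1][0]=4, U row1=(0, 3, 1)
  row2 ← row2 − (1)·row0  ⇒  L[2][0]=1, U row2=(0, 2, 2)
Step 2: pivot at (1,1) is 3.
  row2 ← row2 − (4)·row1  ⇒  L[2][1]=4, U row2=(0, 0, 3)

L[2][0] = 1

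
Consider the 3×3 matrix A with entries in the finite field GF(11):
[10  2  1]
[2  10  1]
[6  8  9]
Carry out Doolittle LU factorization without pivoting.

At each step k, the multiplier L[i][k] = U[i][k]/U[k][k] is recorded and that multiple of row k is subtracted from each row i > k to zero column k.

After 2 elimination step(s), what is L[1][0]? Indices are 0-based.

L[1][0] = 9

[col 0] pivot 10
  R1 -= 9*R0 → (0, 3, 3)  (L[1][0] := 9)
  R2 -= 5*R0 → (0, 9, 4)  (L[2][0] := 5)
[col 1] pivot 3
  R2 -= 3*R1 → (0, 0, 6)  (L[2][1] := 3)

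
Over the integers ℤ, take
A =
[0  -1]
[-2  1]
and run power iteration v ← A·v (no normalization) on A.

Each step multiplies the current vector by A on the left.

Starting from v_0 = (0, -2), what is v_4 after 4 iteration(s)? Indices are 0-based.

v_0 = (0, -2).
v_1 = A·v_0 = (2, -2).
v_2 = A·v_1 = (2, -6).
v_3 = A·v_2 = (6, -10).
v_4 = A·v_3 = (10, -22).

v_4 = (10, -22)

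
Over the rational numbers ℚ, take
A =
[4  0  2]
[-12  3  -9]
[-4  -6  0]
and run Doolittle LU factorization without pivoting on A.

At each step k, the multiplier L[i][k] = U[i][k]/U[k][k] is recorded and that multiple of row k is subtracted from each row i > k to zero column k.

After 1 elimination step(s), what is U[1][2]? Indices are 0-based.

U[1][2] = -3

k=0: U[0][0]=4
  eliminate (1,0): mult=-3, new row 1: (0, 3, -3); set L[1][0]=-3
  eliminate (2,0): mult=-1, new row 2: (0, -6, 2); set L[2][0]=-1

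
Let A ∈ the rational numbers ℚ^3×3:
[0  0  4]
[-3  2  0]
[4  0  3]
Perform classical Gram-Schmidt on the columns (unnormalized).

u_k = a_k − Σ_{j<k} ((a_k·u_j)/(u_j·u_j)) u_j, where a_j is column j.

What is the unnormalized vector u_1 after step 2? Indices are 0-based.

u_1 = (0, 32/25, 24/25)

Step 1: u_0 = a_0 = (0, -3, 4).
Step 2: u_1 = a_1 − (-6/25)·u_0 = (0, 32/25, 24/25).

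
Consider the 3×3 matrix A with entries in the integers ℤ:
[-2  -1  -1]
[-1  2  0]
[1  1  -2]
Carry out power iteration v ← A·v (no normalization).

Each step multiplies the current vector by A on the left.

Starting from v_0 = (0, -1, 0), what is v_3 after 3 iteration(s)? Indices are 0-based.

v_3 = (2, -11, -6)

v_0 = (0, -1, 0).
v_1 = A·v_0 = (1, -2, -1).
v_2 = A·v_1 = (1, -5, 1).
v_3 = A·v_2 = (2, -11, -6).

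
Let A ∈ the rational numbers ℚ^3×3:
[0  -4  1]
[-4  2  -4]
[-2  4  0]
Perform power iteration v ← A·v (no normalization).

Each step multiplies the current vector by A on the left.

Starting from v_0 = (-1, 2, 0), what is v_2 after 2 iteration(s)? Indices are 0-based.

v_2 = (-22, 8, 48)

v_0 = (-1, 2, 0).
v_1 = A·v_0 = (-8, 8, 10).
v_2 = A·v_1 = (-22, 8, 48).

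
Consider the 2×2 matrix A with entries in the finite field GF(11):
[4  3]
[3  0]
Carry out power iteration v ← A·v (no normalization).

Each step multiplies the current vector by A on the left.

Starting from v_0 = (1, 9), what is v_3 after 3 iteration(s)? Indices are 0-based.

v_0 = (1, 9).
v_1 = A·v_0 = (9, 3).
v_2 = A·v_1 = (1, 5).
v_3 = A·v_2 = (8, 3).

v_3 = (8, 3)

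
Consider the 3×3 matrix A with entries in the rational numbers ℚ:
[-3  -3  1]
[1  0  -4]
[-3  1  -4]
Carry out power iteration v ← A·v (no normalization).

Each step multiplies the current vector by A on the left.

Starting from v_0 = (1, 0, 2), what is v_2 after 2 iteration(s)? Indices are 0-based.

v_2 = (13, 43, 40)

v_0 = (1, 0, 2).
v_1 = A·v_0 = (-1, -7, -11).
v_2 = A·v_1 = (13, 43, 40).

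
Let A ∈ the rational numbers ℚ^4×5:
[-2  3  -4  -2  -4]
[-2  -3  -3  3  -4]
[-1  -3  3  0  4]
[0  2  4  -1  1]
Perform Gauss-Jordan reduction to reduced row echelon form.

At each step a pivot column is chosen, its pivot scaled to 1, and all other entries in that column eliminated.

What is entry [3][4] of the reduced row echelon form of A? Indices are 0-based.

M[3][4] = -87/59

step 1: normalize row 0 (÷-2) = (1, -3/2, 2, 1, 2)
  row 1: subtract -2×row0 = (0, -6, 1, 5, 0)
  row 2: subtract -1×row0 = (0, -9/2, 5, 1, 6)
step 2: normalize row 1 (÷-6) = (0, 1, -1/6, -5/6, 0)
  row 0: subtract -3/2×row1 = (1, 0, 7/4, -1/4, 2)
  row 2: subtract -9/2×row1 = (0, 0, 17/4, -11/4, 6)
  row 3: subtract 2×row1 = (0, 0, 13/3, 2/3, 1)
step 3: normalize row 2 (÷17/4) = (0, 0, 1, -11/17, 24/17)
  row 0: subtract 7/4×row2 = (1, 0, 0, 15/17, -8/17)
  row 1: subtract -1/6×row2 = (0, 1, 0, -16/17, 4/17)
  row 3: subtract 13/3×row2 = (0, 0, 0, 59/17, -87/17)
step 4: normalize row 3 (÷59/17) = (0, 0, 0, 1, -87/59)
  row 0: subtract 15/17×row3 = (1, 0, 0, 0, 49/59)
  row 1: subtract -16/17×row3 = (0, 1, 0, 0, -68/59)
  row 2: subtract -11/17×row3 = (0, 0, 1, 0, 27/59)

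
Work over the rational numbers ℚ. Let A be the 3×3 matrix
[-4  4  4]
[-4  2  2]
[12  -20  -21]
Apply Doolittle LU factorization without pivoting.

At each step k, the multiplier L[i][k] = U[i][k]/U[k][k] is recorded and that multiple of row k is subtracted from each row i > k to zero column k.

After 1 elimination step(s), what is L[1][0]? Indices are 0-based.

[col 0] pivot -4
  R1 -= 1*R0 → (0, -2, -2)  (L[1][0] := 1)
  R2 -= -3*R0 → (0, -8, -9)  (L[2][0] := -3)

L[1][0] = 1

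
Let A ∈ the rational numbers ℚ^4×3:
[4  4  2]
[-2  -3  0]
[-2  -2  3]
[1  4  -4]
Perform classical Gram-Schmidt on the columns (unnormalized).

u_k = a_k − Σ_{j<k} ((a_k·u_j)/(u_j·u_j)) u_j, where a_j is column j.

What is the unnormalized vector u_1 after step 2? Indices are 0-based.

Step 1: u_0 = a_0 = (4, -2, -2, 1).
Step 2: u_1 = a_1 − (6/5)·u_0 = (-4/5, -3/5, 2/5, 14/5).

u_1 = (-4/5, -3/5, 2/5, 14/5)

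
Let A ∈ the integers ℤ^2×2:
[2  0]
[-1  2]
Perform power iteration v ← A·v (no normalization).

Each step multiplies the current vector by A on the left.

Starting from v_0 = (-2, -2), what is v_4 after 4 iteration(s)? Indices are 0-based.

v_0 = (-2, -2).
v_1 = A·v_0 = (-4, -2).
v_2 = A·v_1 = (-8, 0).
v_3 = A·v_2 = (-16, 8).
v_4 = A·v_3 = (-32, 32).

v_4 = (-32, 32)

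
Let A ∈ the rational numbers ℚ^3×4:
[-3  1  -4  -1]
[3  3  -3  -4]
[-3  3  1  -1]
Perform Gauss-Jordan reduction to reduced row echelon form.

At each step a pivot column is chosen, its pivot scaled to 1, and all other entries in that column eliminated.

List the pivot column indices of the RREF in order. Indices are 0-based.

pivot columns: 0, 1, 2

[1] R0 /= -3  ⇒  (1, -1/3, 4/3, 1/3)
     R1 -= 3·R0  ⇒  (0, 4, -7, -5)
     R2 -= -3·R0  ⇒  (0, 2, 5, 0)
[2] R1 /= 4  ⇒  (0, 1, -7/4, -5/4)
     R0 -= -1/3·R1  ⇒  (1, 0, 3/4, -1/12)
     R2 -= 2·R1  ⇒  (0, 0, 17/2, 5/2)
[3] R2 /= 17/2  ⇒  (0, 0, 1, 5/17)
     R0 -= 3/4·R2  ⇒  (1, 0, 0, -31/102)
     R1 -= -7/4·R2  ⇒  (0, 1, 0, -25/34)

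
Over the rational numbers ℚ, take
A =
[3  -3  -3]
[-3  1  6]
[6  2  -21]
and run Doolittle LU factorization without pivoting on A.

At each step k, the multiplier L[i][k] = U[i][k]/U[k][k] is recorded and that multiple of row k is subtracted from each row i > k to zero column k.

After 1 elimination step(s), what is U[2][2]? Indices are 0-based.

k=0: U[0][0]=3
  eliminate (1,0): mult=-1, new row 1: (0, -2, 3); set L[1][0]=-1
  eliminate (2,0): mult=2, new row 2: (0, 8, -15); set L[2][0]=2

U[2][2] = -15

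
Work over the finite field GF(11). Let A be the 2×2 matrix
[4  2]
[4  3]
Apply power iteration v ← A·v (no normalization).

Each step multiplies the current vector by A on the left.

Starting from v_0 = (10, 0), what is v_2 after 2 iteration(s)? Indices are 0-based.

v_0 = (10, 0).
v_1 = A·v_0 = (7, 7).
v_2 = A·v_1 = (9, 5).

v_2 = (9, 5)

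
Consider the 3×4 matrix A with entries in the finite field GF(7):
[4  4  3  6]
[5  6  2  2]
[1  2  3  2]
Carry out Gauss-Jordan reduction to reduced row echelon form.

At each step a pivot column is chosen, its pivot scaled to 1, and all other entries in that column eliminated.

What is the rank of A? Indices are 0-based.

rank = 3

pivot(0,0)=4: scale R0 → (1, 1, 6, 5)
  clear (1,0): R1 −= (5)R0 → (0, 1, 0, 5)
  clear (2,0): R2 −= (1)R0 → (0, 1, 4, 4)
pivot(1,1)=1: scale R1 → (0, 1, 0, 5)
  clear (0,1): R0 −= (1)R1 → (1, 0, 6, 0)
  clear (2,1): R2 −= (1)R1 → (0, 0, 4, 6)
pivot(2,2)=4: scale R2 → (0, 0, 1, 5)
  clear (0,2): R0 −= (6)R2 → (1, 0, 0, 5)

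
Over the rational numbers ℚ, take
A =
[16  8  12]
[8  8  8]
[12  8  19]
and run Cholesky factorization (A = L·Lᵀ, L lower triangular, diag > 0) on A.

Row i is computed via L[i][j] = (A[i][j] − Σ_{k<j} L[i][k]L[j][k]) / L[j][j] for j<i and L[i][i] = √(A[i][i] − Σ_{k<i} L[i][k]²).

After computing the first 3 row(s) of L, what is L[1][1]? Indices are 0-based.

Step 1: L[0][0] = √(16) = 4.
  L[1][0] = (8) / L[0][0] = 2.
Step 2: L[1][1] = √(4) = 2.
  L[2][0] = (12) / L[0][0] = 3.
  L[2][1] = (2) / L[1][1] = 1.
Step 3: L[2][2] = √(9) = 3.

L[1][1] = 2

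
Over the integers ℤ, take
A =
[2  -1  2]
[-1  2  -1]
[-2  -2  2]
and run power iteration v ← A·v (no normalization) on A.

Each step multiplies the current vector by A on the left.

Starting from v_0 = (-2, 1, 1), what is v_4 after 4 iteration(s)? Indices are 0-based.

v_4 = (31, -11, -8)

v_0 = (-2, 1, 1).
v_1 = A·v_0 = (-3, 3, 4).
v_2 = A·v_1 = (-1, 5, 8).
v_3 = A·v_2 = (9, 3, 8).
v_4 = A·v_3 = (31, -11, -8).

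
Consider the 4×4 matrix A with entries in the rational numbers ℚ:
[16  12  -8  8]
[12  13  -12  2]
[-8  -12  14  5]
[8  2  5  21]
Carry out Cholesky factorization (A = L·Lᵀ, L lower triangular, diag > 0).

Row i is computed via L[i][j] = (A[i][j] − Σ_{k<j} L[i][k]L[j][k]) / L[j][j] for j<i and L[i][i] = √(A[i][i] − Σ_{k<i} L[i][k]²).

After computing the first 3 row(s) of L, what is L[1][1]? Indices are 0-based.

Step 1: L[0][0] = √(16) = 4.
  L[1][0] = (12) / L[0][0] = 3.
Step 2: L[1][1] = √(4) = 2.
  L[2][0] = (-8) / L[0][0] = -2.
  L[2][1] = (-6) / L[1][1] = -3.
Step 3: L[2][2] = √(1) = 1.

L[1][1] = 2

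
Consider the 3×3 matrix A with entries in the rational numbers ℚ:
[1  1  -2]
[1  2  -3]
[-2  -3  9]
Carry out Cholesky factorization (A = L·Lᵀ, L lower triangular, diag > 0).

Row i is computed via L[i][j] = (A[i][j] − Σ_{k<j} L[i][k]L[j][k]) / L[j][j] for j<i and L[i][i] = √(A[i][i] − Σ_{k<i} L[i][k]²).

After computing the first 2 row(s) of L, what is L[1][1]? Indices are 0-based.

L[1][1] = 1

Step 1: L[0][0] = √(1) = 1.
  L[1][0] = (1) / L[0][0] = 1.
Step 2: L[1][1] = √(1) = 1.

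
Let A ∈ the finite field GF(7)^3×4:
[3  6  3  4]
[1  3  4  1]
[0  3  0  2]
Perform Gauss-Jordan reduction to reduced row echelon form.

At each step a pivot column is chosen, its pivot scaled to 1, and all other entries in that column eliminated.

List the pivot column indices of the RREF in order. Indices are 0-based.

step 1: normalize row 0 (÷3) = (1, 2, 1, 6)
  row 1: subtract 1×row0 = (0, 1, 3, 2)
step 2: normalize row 1 (÷1) = (0, 1, 3, 2)
  row 0: subtract 2×row1 = (1, 0, 2, 2)
  row 2: subtract 3×row1 = (0, 0, 5, 3)
step 3: normalize row 2 (÷5) = (0, 0, 1, 2)
  row 0: subtract 2×row2 = (1, 0, 0, 5)
  row 1: subtract 3×row2 = (0, 1, 0, 3)

pivot columns: 0, 1, 2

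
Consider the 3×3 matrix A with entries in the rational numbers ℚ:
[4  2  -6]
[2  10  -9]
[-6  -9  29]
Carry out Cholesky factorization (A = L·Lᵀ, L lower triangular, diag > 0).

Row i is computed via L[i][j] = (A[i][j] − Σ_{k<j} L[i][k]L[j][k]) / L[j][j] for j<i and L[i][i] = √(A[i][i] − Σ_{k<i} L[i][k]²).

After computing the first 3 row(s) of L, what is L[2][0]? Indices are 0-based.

Step 1: L[0][0] = √(4) = 2.
  L[1][0] = (2) / L[0][0] = 1.
Step 2: L[1][1] = √(9) = 3.
  L[2][0] = (-6) / L[0][0] = -3.
  L[2][1] = (-6) / L[1][1] = -2.
Step 3: L[2][2] = √(16) = 4.

L[2][0] = -3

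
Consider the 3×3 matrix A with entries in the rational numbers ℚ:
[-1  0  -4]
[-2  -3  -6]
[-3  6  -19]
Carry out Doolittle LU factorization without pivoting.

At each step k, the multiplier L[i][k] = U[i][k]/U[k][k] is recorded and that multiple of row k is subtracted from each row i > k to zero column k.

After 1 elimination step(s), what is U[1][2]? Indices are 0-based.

U[1][2] = 2

[col 0] pivot -1
  R1 -= 2*R0 → (0, -3, 2)  (L[1][0] := 2)
  R2 -= 3*R0 → (0, 6, -7)  (L[2][0] := 3)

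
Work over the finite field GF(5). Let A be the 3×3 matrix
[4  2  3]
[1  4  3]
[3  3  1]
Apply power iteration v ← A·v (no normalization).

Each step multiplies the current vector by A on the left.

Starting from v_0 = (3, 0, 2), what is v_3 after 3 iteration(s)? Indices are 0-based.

v_3 = (2, 2, 2)

v_0 = (3, 0, 2).
v_1 = A·v_0 = (3, 4, 1).
v_2 = A·v_1 = (3, 2, 2).
v_3 = A·v_2 = (2, 2, 2).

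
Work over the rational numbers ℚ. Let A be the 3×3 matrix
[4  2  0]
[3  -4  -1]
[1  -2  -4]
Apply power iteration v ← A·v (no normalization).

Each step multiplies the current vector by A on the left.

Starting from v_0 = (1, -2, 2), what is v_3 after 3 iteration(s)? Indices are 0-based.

v_3 = (6, 192, 108)

v_0 = (1, -2, 2).
v_1 = A·v_0 = (0, 9, -3).
v_2 = A·v_1 = (18, -33, -6).
v_3 = A·v_2 = (6, 192, 108).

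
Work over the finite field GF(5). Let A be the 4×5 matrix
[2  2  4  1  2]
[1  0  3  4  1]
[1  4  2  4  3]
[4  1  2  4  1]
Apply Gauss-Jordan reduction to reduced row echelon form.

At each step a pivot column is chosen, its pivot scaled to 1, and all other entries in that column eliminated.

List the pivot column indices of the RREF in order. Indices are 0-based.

pivot columns: 0, 1, 2, 3

step 1: normalize row 0 (÷2) = (1, 1, 2, 3, 1)
  row 1: subtract 1×row0 = (0, 4, 1, 1, 0)
  row 2: subtract 1×row0 = (0, 3, 0, 1, 2)
  row 3: subtract 4×row0 = (0, 2, 4, 2, 2)
step 2: normalize row 1 (÷4) = (0, 1, 4, 4, 0)
  row 0: subtract 1×row1 = (1, 0, 3, 4, 1)
  row 2: subtract 3×row1 = (0, 0, 3, 4, 2)
  row 3: subtract 2×row1 = (0, 0, 1, 4, 2)
step 3: normalize row 2 (÷3) = (0, 0, 1, 3, 4)
  row 0: subtract 3×row2 = (1, 0, 0, 0, 4)
  row 1: subtract 4×row2 = (0, 1, 0, 2, 4)
  row 3: subtract 1×row2 = (0, 0, 0, 1, 3)
step 4: normalize row 3 (÷1) = (0, 0, 0, 1, 3)
  row 1: subtract 2×row3 = (0, 1, 0, 0, 3)
  row 2: subtract 3×row3 = (0, 0, 1, 0, 0)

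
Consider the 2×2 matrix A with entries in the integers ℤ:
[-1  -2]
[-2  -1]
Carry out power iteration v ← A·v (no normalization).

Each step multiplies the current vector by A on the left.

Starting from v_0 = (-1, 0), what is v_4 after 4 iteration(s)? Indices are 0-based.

v_4 = (-41, -40)

v_0 = (-1, 0).
v_1 = A·v_0 = (1, 2).
v_2 = A·v_1 = (-5, -4).
v_3 = A·v_2 = (13, 14).
v_4 = A·v_3 = (-41, -40).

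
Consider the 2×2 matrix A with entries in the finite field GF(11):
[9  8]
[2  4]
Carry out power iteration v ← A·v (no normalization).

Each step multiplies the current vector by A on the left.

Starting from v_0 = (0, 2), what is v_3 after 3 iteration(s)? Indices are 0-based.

v_0 = (0, 2).
v_1 = A·v_0 = (5, 8).
v_2 = A·v_1 = (10, 9).
v_3 = A·v_2 = (8, 1).

v_3 = (8, 1)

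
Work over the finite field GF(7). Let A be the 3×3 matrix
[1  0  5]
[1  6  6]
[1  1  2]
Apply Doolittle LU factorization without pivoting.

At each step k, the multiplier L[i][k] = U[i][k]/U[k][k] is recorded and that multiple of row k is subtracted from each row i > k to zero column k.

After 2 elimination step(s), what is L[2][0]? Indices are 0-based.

L[2][0] = 1

Step 1: pivot at (0,0) is 1.
  row1 ← row1 − (1)·row0  ⇒  L[1][0]=1, U row1=(0, 6, 1)
  row2 ← row2 − (1)·row0  ⇒  L[2][0]=1, U row2=(0, 1, 4)
Step 2: pivot at (1,1) is 6.
  row2 ← row2 − (6)·row1  ⇒  L[2][1]=6, U row2=(0, 0, 5)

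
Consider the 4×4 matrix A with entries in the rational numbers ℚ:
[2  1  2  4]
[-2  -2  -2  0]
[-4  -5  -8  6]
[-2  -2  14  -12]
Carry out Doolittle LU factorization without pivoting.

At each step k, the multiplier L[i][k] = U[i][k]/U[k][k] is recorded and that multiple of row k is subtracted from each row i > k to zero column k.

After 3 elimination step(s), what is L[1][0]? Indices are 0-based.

L[1][0] = -1

k=0: U[0][0]=2
  eliminate (1,0): mult=-1, new row 1: (0, -1, 0, 4); set L[1][0]=-1
  eliminate (2,0): mult=-2, new row 2: (0, -3, -4, 14); set L[2][0]=-2
  eliminate (3,0): mult=-1, new row 3: (0, -1, 16, -8); set L[3][0]=-1
k=1: U[1][1]=-1
  eliminate (2,1): mult=3, new row 2: (0, 0, -4, 2); set L[2][1]=3
  eliminate (3,1): mult=1, new row 3: (0, 0, 16, -12); set L[3][1]=1
k=2: U[2][2]=-4
  eliminate (3,2): mult=-4, new row 3: (0, 0, 0, -4); set L[3][2]=-4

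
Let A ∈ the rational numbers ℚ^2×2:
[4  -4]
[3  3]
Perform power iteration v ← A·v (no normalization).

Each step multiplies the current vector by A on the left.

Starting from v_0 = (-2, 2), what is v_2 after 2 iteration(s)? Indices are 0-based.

v_0 = (-2, 2).
v_1 = A·v_0 = (-16, 0).
v_2 = A·v_1 = (-64, -48).

v_2 = (-64, -48)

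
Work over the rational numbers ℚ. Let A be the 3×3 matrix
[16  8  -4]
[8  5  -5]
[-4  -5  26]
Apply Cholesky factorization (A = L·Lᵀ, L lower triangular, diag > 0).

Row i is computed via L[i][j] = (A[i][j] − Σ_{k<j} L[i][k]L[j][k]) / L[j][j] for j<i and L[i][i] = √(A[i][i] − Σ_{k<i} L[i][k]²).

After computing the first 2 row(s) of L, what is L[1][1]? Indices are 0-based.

Step 1: L[0][0] = √(16) = 4.
  L[1][0] = (8) / L[0][0] = 2.
Step 2: L[1][1] = √(1) = 1.

L[1][1] = 1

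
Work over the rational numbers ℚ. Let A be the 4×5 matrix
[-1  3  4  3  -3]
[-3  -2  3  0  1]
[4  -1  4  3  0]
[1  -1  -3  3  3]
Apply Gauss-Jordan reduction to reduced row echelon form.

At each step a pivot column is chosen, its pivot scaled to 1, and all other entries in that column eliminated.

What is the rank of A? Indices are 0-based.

rank = 4

step 1: normalize row 0 (÷-1) = (1, -3, -4, -3, 3)
  row 1: subtract -3×row0 = (0, -11, -9, -9, 10)
  row 2: subtract 4×row0 = (0, 11, 20, 15, -12)
  row 3: subtract 1×row0 = (0, 2, 1, 6, 0)
step 2: normalize row 1 (÷-11) = (0, 1, 9/11, 9/11, -10/11)
  row 0: subtract -3×row1 = (1, 0, -17/11, -6/11, 3/11)
  row 2: subtract 11×row1 = (0, 0, 11, 6, -2)
  row 3: subtract 2×row1 = (0, 0, -7/11, 48/11, 20/11)
step 3: normalize row 2 (÷11) = (0, 0, 1, 6/11, -2/11)
  row 0: subtract -17/11×row2 = (1, 0, 0, 36/121, -1/121)
  row 1: subtract 9/11×row2 = (0, 1, 0, 45/121, -92/121)
  row 3: subtract -7/11×row2 = (0, 0, 0, 570/121, 206/121)
step 4: normalize row 3 (÷570/121) = (0, 0, 0, 1, 103/285)
  row 0: subtract 36/121×row3 = (1, 0, 0, 0, -11/95)
  row 1: subtract 45/121×row3 = (0, 1, 0, 0, -17/19)
  row 2: subtract 6/11×row3 = (0, 0, 1, 0, -36/95)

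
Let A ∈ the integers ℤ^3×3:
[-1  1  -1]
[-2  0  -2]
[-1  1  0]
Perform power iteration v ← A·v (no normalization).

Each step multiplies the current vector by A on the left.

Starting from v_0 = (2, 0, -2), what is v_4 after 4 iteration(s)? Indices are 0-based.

v_0 = (2, 0, -2).
v_1 = A·v_0 = (0, 0, -2).
v_2 = A·v_1 = (2, 4, 0).
v_3 = A·v_2 = (2, -4, 2).
v_4 = A·v_3 = (-8, -8, -6).

v_4 = (-8, -8, -6)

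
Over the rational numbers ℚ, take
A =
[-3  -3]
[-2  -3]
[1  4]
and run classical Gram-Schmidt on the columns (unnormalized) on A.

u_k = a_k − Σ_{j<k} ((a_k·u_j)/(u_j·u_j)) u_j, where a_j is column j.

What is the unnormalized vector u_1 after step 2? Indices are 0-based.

Step 1: u_0 = a_0 = (-3, -2, 1).
Step 2: u_1 = a_1 − (19/14)·u_0 = (15/14, -2/7, 37/14).

u_1 = (15/14, -2/7, 37/14)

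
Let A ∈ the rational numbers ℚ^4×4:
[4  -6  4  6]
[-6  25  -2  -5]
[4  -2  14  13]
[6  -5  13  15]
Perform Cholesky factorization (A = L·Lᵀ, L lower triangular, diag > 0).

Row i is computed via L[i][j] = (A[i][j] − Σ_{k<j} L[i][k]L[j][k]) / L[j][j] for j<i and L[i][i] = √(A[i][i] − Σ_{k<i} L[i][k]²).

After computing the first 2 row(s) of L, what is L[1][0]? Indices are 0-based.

Step 1: L[0][0] = √(4) = 2.
  L[1][0] = (-6) / L[0][0] = -3.
Step 2: L[1][1] = √(16) = 4.

L[1][0] = -3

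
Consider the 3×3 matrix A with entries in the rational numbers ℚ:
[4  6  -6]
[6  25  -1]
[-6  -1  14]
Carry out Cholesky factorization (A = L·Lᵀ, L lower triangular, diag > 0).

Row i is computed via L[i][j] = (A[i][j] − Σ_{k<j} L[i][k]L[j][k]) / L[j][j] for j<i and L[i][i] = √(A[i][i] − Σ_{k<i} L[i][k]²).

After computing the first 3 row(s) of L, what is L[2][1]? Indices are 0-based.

Step 1: L[0][0] = √(4) = 2.
  L[1][0] = (6) / L[0][0] = 3.
Step 2: L[1][1] = √(16) = 4.
  L[2][0] = (-6) / L[0][0] = -3.
  L[2][1] = (8) / L[1][1] = 2.
Step 3: L[2][2] = √(1) = 1.

L[2][1] = 2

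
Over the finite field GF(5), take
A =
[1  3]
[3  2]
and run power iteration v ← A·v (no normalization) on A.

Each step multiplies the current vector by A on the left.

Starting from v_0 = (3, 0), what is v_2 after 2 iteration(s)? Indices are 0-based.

v_0 = (3, 0).
v_1 = A·v_0 = (3, 4).
v_2 = A·v_1 = (0, 2).

v_2 = (0, 2)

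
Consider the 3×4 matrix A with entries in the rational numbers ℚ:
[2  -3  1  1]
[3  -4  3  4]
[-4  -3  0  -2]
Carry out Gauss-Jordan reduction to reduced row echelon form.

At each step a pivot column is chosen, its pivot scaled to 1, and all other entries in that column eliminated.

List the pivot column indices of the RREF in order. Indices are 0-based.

pivot(0,0)=2: scale R0 → (1, -3/2, 1/2, 1/2)
  clear (1,0): R1 −= (3)R0 → (0, 1/2, 3/2, 5/2)
  clear (2,0): R2 −= (-4)R0 → (0, -9, 2, 0)
pivot(1,1)=1/2: scale R1 → (0, 1, 3, 5)
  clear (0,1): R0 −= (-3/2)R1 → (1, 0, 5, 8)
  clear (2,1): R2 −= (-9)R1 → (0, 0, 29, 45)
pivot(2,2)=29: scale R2 → (0, 0, 1, 45/29)
  clear (0,2): R0 −= (5)R2 → (1, 0, 0, 7/29)
  clear (1,2): R1 −= (3)R2 → (0, 1, 0, 10/29)

pivot columns: 0, 1, 2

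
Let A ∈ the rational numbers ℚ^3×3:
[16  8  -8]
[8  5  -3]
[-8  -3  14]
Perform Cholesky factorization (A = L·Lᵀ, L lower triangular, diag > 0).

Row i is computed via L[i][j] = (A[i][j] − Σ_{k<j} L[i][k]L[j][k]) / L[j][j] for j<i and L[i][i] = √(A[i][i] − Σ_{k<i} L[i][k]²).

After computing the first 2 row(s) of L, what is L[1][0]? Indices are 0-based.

Step 1: L[0][0] = √(16) = 4.
  L[1][0] = (8) / L[0][0] = 2.
Step 2: L[1][1] = √(1) = 1.

L[1][0] = 2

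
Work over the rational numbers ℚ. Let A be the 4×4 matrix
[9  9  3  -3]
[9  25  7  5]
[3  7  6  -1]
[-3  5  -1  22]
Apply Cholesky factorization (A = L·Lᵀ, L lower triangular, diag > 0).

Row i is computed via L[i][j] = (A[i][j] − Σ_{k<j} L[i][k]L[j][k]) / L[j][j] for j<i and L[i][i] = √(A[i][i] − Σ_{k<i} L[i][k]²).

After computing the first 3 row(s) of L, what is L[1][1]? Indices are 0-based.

Step 1: L[0][0] = √(9) = 3.
  L[1][0] = (9) / L[0][0] = 3.
Step 2: L[1][1] = √(16) = 4.
  L[2][0] = (3) / L[0][0] = 1.
  L[2][1] = (4) / L[1][1] = 1.
Step 3: L[2][2] = √(4) = 2.

L[1][1] = 4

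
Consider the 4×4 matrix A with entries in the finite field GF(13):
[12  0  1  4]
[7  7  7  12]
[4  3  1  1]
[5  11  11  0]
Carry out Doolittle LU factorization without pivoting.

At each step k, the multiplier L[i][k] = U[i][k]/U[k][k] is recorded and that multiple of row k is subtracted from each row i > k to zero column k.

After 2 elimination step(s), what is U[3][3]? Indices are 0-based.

U[3][3] = 11

[col 0] pivot 12
  R1 -= 6*R0 → (0, 7, 1, 1)  (L[1][0] := 6)
  R2 -= 9*R0 → (0, 3, 5, 4)  (L[2][0] := 9)
  R3 -= 8*R0 → (0, 11, 3, 7)  (L[3][0] := 8)
[col 1] pivot 7
  R2 -= 6*R1 → (0, 0, 12, 11)  (L[2][1] := 6)
  R3 -= 9*R1 → (0, 0, 7, 11)  (L[3][1] := 9)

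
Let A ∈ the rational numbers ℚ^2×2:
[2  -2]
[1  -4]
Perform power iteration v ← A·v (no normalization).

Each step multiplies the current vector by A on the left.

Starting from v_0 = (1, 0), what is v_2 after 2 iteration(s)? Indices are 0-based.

v_2 = (2, -2)

v_0 = (1, 0).
v_1 = A·v_0 = (2, 1).
v_2 = A·v_1 = (2, -2).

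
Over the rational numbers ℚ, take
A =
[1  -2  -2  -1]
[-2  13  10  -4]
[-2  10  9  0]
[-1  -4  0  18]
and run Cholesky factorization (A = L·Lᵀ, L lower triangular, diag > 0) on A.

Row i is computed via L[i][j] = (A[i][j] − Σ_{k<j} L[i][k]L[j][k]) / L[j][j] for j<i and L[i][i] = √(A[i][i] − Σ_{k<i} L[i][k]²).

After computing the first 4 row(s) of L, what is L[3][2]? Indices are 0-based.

Step 1: L[0][0] = √(1) = 1.
  L[1][0] = (-2) / L[0][0] = -2.
Step 2: L[1][1] = √(9) = 3.
  L[2][0] = (-2) / L[0][0] = -2.
  L[2][1] = (6) / L[1][1] = 2.
Step 3: L[2][2] = √(1) = 1.
  L[3][0] = (-1) / L[0][0] = -1.
  L[3][1] = (-6) / L[1][1] = -2.
  L[3][2] = (2) / L[2][2] = 2.
Step 4: L[3][3] = √(9) = 3.

L[3][2] = 2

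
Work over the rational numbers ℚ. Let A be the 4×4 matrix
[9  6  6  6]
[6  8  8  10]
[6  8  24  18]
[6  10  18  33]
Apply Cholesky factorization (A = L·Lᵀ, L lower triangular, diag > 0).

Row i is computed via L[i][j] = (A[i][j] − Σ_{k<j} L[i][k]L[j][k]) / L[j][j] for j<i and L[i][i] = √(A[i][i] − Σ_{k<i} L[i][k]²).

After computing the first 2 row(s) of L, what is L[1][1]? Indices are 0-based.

L[1][1] = 2

Step 1: L[0][0] = √(9) = 3.
  L[1][0] = (6) / L[0][0] = 2.
Step 2: L[1][1] = √(4) = 2.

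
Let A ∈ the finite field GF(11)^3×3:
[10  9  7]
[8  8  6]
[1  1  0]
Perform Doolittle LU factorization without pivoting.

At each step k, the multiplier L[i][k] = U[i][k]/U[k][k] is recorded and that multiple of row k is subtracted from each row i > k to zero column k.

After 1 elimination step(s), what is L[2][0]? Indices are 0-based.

L[2][0] = 10

Step 1: pivot at (0,0) is 10.
  row1 ← row1 − (3)·row0  ⇒  L[1][0]=3, U row1=(0, 3, 7)
  row2 ← row2 − (10)·row0  ⇒  L[2][0]=10, U row2=(0, 10, 7)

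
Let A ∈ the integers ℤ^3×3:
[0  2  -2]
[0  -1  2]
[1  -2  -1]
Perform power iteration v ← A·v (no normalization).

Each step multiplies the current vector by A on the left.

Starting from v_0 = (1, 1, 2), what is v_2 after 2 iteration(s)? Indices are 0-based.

v_0 = (1, 1, 2).
v_1 = A·v_0 = (-2, 3, -3).
v_2 = A·v_1 = (12, -9, -5).

v_2 = (12, -9, -5)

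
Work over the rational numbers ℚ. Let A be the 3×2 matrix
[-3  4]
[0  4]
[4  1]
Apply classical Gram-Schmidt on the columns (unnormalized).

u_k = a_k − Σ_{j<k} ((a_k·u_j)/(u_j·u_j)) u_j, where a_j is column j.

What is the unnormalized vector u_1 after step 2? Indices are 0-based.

u_1 = (76/25, 4, 57/25)

Step 1: u_0 = a_0 = (-3, 0, 4).
Step 2: u_1 = a_1 − (-8/25)·u_0 = (76/25, 4, 57/25).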